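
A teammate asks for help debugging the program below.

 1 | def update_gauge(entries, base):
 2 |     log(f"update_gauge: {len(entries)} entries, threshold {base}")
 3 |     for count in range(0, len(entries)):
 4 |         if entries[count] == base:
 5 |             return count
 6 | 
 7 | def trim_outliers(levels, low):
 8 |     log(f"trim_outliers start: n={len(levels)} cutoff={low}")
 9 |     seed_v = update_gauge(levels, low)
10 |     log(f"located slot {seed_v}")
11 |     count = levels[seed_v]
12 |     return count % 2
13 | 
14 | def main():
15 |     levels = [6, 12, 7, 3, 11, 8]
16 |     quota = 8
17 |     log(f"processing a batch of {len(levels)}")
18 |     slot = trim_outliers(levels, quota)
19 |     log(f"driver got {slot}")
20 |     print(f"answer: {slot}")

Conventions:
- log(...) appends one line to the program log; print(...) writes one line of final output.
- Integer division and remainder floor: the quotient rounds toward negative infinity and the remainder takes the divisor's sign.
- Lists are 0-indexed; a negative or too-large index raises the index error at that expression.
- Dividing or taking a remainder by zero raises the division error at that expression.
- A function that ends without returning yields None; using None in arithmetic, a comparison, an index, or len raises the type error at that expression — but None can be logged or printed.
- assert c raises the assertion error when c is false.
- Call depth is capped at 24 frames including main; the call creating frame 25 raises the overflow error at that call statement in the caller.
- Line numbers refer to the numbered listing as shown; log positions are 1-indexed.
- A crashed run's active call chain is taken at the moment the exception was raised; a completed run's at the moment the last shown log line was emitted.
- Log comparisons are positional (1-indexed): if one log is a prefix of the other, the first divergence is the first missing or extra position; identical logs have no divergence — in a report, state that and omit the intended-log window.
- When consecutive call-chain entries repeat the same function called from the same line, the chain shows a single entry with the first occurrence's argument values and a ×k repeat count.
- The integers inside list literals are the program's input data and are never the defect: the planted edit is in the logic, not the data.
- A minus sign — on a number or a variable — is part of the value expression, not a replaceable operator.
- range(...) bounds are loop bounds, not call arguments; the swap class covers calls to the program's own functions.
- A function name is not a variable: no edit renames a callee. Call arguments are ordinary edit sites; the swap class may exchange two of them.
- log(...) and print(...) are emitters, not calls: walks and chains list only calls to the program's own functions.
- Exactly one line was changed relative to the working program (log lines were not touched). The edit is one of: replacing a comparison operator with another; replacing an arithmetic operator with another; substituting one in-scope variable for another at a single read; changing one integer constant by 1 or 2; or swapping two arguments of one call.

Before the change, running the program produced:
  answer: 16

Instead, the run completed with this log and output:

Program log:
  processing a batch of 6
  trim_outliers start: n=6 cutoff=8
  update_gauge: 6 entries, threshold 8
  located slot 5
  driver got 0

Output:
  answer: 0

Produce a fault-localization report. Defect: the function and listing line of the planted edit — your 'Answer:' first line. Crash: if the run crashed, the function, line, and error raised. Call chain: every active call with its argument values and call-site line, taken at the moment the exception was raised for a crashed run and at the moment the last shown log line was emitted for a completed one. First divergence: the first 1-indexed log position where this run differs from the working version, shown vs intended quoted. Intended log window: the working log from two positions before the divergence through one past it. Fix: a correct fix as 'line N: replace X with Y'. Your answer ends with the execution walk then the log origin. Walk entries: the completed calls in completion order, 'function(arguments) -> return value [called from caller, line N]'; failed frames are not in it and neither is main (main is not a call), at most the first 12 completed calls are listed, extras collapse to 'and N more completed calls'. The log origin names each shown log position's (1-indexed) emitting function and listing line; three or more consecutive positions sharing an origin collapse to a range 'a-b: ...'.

Answer: the defect is in trim_outliers at line 12.
The tell: Log line 5 is where behavior first shows: 'driver got 0' appears instead of 'driver got 16'.
Call chain: main.
First divergence: position 5; shown 'driver got 0' vs intended 'driver got 16'.
Intended log window:
  3: update_gauge: 6 entries, threshold 8
  4: located slot 5
  5: driver got 16
Execution walk:
  update_gauge([6, 12, 7, 3, 11, 8], 8) -> 5  [called from trim_outliers, line 9]
  trim_outliers([6, 12, 7, 3, 11, 8], 8) -> 0  [called from main, line 18]
Log line origins:
  1: from main, line 17
  2: from trim_outliers, line 8
  3: from update_gauge, line 2
  4: from trim_outliers, line 10
  5: from main, line 19
A correct fix: line 12: replace `%` with `*`.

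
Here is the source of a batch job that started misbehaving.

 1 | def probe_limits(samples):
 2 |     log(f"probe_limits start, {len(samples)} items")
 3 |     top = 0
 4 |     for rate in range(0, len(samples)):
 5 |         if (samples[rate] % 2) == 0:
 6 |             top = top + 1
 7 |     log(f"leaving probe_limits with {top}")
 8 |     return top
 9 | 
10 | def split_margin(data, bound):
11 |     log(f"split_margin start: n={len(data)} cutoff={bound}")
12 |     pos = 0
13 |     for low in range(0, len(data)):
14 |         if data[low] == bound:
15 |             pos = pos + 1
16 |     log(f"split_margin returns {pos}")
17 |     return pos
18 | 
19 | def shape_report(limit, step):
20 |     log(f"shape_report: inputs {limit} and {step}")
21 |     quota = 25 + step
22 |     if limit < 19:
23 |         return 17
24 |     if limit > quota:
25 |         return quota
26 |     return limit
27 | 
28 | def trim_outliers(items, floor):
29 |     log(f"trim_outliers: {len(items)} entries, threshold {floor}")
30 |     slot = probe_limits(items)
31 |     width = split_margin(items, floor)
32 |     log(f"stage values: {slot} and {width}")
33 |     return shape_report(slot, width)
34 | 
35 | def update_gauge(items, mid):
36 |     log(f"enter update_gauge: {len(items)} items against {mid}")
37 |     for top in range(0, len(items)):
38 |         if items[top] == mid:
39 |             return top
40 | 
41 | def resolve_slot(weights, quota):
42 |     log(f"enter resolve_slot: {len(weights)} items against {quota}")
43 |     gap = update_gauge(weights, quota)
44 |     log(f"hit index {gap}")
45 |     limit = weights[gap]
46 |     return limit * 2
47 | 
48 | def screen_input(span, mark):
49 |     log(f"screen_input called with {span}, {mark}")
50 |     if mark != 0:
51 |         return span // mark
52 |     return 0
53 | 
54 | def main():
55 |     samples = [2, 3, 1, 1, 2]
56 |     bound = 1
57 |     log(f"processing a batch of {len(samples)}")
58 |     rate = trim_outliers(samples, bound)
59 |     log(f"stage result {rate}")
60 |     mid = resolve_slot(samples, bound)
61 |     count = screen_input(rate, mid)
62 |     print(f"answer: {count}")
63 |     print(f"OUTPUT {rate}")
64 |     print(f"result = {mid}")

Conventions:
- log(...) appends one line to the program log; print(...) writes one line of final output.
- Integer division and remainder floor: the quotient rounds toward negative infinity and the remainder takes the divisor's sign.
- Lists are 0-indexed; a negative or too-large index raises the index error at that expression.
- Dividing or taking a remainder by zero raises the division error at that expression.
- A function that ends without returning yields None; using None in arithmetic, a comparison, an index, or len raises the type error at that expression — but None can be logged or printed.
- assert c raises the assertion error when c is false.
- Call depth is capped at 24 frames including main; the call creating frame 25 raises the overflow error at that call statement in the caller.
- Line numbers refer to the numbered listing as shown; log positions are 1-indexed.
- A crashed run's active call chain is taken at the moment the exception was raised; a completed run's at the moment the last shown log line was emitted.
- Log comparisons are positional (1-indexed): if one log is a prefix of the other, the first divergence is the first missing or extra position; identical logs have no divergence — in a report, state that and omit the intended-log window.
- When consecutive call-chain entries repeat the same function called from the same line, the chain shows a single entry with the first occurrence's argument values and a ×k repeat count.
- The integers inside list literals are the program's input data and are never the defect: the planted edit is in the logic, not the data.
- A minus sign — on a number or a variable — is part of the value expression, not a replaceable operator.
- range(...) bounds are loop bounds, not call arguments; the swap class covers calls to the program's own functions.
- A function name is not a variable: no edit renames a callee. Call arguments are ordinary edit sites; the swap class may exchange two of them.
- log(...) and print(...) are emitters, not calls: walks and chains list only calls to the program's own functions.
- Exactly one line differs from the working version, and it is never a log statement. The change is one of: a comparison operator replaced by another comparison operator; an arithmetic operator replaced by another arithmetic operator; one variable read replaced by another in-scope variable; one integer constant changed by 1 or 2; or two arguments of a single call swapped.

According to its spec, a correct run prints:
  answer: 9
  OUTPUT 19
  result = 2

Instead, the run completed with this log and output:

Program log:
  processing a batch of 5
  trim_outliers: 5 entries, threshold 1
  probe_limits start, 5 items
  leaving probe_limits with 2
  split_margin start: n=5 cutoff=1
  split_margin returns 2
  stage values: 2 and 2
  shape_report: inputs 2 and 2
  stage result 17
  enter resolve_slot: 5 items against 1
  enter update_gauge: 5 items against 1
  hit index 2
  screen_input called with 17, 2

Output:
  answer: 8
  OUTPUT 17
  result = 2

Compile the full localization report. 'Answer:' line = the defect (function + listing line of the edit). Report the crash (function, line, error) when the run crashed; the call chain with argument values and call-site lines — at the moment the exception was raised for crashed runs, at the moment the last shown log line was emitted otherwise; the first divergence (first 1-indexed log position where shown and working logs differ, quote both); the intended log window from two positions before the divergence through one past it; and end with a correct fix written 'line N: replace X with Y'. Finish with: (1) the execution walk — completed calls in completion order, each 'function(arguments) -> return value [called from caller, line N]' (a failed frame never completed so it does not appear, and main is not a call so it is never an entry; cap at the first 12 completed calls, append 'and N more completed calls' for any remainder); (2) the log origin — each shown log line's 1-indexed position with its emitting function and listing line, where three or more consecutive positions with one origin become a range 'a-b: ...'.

Answer: the defect is in shape_report at line 23.
The tell: Everything matches until log position 9, which reads 'stage result 17' in place of 'stage result 19'.
Call chain: main -> screen_input(17, 2) (called at line 61).
First divergence: at position 9 the run shows 'stage result 17' where the working version logs 'stage result 19'.
Intended log window:
  7: stage values: 2 and 2
  8: shape_report: inputs 2 and 2
  9: stage result 19
  10: enter resolve_slot: 5 items against 1
Execution walk:
  probe_limits([2, 3, 1, 1, 2]) -> 2  [called from trim_outliers, line 30]
  split_margin([2, 3, 1, 1, 2], 1) -> 2  [called from trim_outliers, line 31]
  shape_report(2, 2) -> 17  [called from trim_outliers, line 33]
  trim_outliers([2, 3, 1, 1, 2], 1) -> 17  [called from main, line 58]
  update_gauge([2, 3, 1, 1, 2], 1) -> 2  [called from resolve_slot, line 43]
  resolve_slot([2, 3, 1, 1, 2], 1) -> 2  [called from main, line 60]
  screen_input(17, 2) -> 8  [called from main, line 61]
Log origin:
  1: logged in main at line 57
  2: logged in trim_outliers at line 29
  3: logged in probe_limits at line 2
  4: logged in probe_limits at line 7
  5: logged in split_margin at line 11
  6: logged in split_margin at line 16
  7: logged in trim_outliers at line 32
  8: logged in shape_report at line 20
  9: logged in main at line 59
  10: logged in resolve_slot at line 42
  11: logged in update_gauge at line 36
  12: logged in resolve_slot at line 44
  13: logged in screen_input at line 49
A correct fix: line 23: replace `17` with `19`.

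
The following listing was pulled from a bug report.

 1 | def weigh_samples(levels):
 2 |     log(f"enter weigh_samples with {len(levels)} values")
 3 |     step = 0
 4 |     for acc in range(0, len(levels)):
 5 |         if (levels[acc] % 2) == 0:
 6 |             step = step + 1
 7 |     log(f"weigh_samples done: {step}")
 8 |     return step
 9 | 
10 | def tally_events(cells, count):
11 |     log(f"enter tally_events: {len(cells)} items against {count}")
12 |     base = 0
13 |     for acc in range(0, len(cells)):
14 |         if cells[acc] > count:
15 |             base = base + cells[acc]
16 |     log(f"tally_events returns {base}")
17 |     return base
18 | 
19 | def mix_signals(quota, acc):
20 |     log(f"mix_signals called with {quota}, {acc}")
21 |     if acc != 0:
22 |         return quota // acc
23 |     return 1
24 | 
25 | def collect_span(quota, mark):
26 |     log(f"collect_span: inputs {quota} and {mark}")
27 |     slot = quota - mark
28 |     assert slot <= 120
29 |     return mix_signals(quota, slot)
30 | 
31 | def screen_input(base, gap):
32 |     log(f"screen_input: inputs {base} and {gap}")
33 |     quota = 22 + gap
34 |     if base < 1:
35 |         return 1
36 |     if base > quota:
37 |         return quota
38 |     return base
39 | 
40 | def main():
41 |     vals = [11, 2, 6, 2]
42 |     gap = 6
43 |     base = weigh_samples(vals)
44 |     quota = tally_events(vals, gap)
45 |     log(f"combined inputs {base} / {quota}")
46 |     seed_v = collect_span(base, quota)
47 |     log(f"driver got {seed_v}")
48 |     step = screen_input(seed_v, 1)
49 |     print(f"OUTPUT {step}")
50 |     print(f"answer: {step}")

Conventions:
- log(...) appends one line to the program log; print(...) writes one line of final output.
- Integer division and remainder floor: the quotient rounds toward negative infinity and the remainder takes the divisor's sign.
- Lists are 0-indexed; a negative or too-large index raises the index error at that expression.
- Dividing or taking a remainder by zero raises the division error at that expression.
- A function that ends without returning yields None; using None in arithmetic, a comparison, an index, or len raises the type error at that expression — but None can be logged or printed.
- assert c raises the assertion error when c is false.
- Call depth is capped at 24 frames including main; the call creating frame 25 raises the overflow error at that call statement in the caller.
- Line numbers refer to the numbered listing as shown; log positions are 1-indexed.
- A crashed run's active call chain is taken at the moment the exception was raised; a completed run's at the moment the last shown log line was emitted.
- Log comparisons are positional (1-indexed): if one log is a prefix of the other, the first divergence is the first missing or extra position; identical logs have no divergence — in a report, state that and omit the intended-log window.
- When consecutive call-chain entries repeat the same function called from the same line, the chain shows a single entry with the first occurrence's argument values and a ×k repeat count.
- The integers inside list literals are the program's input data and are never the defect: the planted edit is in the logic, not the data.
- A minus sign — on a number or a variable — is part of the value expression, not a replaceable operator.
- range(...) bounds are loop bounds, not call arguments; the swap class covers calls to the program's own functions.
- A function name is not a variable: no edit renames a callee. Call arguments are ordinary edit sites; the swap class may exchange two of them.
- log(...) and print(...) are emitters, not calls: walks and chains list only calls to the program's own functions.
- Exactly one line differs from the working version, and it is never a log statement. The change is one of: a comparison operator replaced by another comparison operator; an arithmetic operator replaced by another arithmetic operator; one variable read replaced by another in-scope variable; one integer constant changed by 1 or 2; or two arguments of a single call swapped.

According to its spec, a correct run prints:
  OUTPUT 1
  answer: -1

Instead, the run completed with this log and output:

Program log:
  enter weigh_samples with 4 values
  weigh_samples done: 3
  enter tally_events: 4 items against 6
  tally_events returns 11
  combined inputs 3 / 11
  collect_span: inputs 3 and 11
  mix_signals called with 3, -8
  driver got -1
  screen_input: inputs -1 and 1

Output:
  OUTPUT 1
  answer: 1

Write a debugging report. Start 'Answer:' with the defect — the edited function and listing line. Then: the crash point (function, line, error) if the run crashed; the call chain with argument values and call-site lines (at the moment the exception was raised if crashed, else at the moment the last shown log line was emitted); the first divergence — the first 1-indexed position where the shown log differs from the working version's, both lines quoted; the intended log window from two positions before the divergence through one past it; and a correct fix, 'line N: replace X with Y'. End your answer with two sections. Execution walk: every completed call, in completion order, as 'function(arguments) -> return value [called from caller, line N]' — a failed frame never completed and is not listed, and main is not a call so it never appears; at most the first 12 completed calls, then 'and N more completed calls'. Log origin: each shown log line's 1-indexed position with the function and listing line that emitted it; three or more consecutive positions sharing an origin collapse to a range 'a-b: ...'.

Answer: the defect is in main at line 50.
Key observation: Every logged value matches the working version; the printed result is what differs.
Call chain: main -> screen_input(-1, 1) (called at line 48).
First divergence: none (the log streams are identical).
Execution walk:
  weigh_samples([11, 2, 6, 2]) -> 3  [called from main, line 43]
  tally_events([11, 2, 6, 2], 6) -> 11  [called from main, line 44]
  mix_signals(3, -8) -> -1  [called from collect_span, line 29]
  collect_span(3, 11) -> -1  [called from main, line 46]
  screen_input(-1, 1) -> 1  [called from main, line 48]
Log origins:
  1: emitted by weigh_samples (line 2)
  2: emitted by weigh_samples (line 7)
  3: emitted by tally_events (line 11)
  4: emitted by tally_events (line 16)
  5: emitted by main (line 45)
  6: emitted by collect_span (line 26)
  7: emitted by mix_signals (line 20)
  8: emitted by main (line 47)
  9: emitted by screen_input (line 32)
A correct fix: line 50: replace `step` with `seed_v`.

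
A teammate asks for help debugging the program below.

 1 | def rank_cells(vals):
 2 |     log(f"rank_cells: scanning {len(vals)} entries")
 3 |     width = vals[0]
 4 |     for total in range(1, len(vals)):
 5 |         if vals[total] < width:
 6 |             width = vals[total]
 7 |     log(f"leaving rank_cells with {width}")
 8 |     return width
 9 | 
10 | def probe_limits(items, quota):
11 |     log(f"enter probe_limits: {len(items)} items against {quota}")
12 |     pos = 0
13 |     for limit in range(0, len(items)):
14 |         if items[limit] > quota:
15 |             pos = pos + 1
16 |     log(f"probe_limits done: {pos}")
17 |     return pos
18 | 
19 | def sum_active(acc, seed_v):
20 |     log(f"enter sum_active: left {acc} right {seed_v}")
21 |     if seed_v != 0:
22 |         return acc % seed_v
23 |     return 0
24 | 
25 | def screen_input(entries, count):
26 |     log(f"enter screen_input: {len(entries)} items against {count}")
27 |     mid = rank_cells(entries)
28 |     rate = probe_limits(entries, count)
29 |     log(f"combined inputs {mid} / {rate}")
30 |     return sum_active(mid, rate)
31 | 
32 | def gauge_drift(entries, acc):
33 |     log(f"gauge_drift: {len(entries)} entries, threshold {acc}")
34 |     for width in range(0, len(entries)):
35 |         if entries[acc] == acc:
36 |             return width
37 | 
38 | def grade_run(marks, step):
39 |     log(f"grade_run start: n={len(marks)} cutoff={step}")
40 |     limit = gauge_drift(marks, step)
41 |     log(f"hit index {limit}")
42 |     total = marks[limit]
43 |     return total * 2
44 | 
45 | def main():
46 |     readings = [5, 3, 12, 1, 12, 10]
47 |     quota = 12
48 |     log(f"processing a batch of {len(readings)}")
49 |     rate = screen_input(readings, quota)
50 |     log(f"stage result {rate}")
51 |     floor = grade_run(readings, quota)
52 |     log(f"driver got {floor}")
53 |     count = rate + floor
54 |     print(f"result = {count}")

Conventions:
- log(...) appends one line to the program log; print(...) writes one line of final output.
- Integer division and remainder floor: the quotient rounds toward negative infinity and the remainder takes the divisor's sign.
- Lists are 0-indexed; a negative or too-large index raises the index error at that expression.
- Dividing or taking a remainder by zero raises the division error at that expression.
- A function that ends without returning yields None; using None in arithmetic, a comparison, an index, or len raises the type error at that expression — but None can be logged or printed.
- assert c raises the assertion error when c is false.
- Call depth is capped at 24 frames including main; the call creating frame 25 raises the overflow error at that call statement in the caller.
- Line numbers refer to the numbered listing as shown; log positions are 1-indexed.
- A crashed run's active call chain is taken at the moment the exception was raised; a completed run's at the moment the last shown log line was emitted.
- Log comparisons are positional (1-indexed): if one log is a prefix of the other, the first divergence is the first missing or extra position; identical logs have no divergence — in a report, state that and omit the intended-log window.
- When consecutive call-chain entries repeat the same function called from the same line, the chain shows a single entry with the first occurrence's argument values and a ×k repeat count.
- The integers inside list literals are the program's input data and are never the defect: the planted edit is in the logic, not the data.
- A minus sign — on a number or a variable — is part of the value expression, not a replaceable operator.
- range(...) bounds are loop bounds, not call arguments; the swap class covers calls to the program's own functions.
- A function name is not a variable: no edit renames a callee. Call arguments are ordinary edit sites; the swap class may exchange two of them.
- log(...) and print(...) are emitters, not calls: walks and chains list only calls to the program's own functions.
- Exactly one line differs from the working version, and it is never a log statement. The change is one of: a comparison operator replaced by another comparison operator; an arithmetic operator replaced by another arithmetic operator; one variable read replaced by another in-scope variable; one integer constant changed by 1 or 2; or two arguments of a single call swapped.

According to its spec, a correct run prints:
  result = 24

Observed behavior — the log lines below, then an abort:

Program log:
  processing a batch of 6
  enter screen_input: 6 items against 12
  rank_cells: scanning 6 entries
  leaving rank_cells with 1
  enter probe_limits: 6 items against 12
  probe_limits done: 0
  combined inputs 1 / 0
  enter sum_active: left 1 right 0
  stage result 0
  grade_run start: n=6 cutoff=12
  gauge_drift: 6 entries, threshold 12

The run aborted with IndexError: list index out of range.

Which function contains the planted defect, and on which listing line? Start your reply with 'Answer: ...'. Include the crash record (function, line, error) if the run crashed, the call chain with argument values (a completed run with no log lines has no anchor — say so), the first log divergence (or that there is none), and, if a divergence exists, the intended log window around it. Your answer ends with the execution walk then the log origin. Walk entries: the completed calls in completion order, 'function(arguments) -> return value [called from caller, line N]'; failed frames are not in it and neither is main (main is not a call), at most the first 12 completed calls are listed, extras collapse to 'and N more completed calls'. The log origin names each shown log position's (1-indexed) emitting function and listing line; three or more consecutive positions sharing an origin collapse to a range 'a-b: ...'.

Answer: the defect is in gauge_drift at line 35.
Core observation: Only 11 log lines were emitted before the run died; the intended continuation was 'hit index 2'.
Crash: gauge_drift, line 35, IndexError.
Call chain: main -> grade_run([5, 3, 12, 1, 12, 10], 12) (called at line 51) -> gauge_drift([5, 3, 12, 1, 12, 10], 12) (called at line 40).
First divergence: position 12 (shown log ended at 11 lines; the working version continues: 'hit index 2').
Intended log window:
  10: grade_run start: n=6 cutoff=12
  11: gauge_drift: 6 entries, threshold 12
  12: hit index 2
  13: driver got 24
Execution walk:
  rank_cells([5, 3, 12, 1, 12, 10]) -> 1  [called from screen_input, line 27]
  probe_limits([5, 3, 12, 1, 12, 10], 12) -> 0  [called from screen_input, line 28]
  sum_active(1, 0) -> 0  [called from screen_input, line 30]
  screen_input([5, 3, 12, 1, 12, 10], 12) -> 0  [called from main, line 49]
Log origin:
  1 — main, line 48
  2 — screen_input, line 26
  3 — rank_cells, line 2
  4 — rank_cells, line 7
  5 — probe_limits, line 11
  6 — probe_limits, line 16
  7 — screen_input, line 29
  8 — sum_active, line 20
  9 — main, line 50
  10 — grade_run, line 39
  11 — gauge_drift, line 33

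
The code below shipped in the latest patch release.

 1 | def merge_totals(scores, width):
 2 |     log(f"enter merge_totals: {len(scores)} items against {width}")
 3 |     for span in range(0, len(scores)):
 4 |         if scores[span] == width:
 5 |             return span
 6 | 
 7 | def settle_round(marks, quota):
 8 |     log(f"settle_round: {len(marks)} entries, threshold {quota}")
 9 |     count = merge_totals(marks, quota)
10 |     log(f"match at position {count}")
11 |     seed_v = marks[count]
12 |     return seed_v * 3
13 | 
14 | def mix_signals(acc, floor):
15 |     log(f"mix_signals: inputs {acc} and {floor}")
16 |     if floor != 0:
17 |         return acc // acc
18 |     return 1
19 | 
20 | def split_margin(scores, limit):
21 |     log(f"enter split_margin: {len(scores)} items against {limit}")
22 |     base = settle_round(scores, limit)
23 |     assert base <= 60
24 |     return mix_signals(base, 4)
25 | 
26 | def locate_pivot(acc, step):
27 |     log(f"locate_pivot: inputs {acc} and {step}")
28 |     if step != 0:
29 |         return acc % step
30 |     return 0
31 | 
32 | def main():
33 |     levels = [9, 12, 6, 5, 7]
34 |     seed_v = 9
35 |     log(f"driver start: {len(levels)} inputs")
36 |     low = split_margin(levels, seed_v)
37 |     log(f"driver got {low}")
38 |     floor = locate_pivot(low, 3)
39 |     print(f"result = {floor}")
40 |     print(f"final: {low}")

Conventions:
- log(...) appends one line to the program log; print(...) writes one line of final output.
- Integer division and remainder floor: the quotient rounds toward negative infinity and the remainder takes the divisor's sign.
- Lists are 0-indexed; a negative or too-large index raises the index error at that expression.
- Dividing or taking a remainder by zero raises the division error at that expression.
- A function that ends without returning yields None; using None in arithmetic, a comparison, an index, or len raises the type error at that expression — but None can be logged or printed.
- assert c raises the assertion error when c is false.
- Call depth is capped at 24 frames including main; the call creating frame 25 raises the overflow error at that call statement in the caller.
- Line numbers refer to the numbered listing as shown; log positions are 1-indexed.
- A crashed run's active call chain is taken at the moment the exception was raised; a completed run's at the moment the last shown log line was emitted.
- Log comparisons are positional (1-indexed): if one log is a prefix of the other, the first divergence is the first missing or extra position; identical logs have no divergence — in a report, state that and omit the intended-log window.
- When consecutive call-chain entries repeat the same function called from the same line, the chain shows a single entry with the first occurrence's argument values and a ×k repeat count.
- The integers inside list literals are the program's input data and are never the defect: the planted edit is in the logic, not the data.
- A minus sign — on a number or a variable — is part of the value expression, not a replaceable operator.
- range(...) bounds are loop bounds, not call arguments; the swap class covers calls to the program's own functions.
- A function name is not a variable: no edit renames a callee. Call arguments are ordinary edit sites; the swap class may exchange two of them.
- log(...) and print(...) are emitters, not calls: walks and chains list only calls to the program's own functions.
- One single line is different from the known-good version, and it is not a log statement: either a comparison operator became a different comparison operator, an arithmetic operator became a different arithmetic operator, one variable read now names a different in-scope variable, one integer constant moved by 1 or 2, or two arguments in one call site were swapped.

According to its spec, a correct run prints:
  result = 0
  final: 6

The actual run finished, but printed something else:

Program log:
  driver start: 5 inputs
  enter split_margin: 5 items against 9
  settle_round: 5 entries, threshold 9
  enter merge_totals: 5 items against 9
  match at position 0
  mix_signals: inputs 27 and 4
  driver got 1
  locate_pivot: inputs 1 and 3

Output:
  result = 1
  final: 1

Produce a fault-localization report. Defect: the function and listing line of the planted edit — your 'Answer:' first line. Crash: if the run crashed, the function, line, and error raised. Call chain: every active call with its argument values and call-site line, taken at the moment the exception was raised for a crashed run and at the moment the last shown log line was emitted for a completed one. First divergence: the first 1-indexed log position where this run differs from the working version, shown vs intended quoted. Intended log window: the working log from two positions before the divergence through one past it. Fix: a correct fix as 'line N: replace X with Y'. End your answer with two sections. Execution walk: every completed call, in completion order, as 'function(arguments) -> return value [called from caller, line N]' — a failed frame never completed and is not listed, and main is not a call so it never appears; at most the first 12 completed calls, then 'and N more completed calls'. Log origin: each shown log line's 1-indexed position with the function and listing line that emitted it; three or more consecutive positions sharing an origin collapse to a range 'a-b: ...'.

Answer: the defect is in mix_signals at line 17.
The tell: The earliest visible damage is log position 7 — 'driver got 1' rather than the intended 'driver got 6'.
Call chain: main -> locate_pivot(1, 3) (called at line 38).
First divergence: position 7 — the shown line 'driver got 1' should read 'driver got 6'.
Intended log window:
  5: match at position 0
  6: mix_signals: inputs 27 and 4
  7: driver got 6
  8: locate_pivot: inputs 6 and 3
Execution walk:
  merge_totals([9, 12, 6, 5, 7], 9) -> 0  [called from settle_round, line 9]
  settle_round([9, 12, 6, 5, 7], 9) -> 27  [called from split_margin, line 22]
  mix_signals(27, 4) -> 1  [called from split_margin, line 24]
  split_margin([9, 12, 6, 5, 7], 9) -> 1  [called from main, line 36]
  locate_pivot(1, 3) -> 1  [called from main, line 38]
Log line origins:
  1 — main, line 35
  2 — split_margin, line 21
  3 — settle_round, line 8
  4 — merge_totals, line 2
  5 — settle_round, line 10
  6 — mix_signals, line 15
  7 — main, line 37
  8 — locate_pivot, line 27
A correct fix: line 17: replace `acc // acc` with `acc // floor`.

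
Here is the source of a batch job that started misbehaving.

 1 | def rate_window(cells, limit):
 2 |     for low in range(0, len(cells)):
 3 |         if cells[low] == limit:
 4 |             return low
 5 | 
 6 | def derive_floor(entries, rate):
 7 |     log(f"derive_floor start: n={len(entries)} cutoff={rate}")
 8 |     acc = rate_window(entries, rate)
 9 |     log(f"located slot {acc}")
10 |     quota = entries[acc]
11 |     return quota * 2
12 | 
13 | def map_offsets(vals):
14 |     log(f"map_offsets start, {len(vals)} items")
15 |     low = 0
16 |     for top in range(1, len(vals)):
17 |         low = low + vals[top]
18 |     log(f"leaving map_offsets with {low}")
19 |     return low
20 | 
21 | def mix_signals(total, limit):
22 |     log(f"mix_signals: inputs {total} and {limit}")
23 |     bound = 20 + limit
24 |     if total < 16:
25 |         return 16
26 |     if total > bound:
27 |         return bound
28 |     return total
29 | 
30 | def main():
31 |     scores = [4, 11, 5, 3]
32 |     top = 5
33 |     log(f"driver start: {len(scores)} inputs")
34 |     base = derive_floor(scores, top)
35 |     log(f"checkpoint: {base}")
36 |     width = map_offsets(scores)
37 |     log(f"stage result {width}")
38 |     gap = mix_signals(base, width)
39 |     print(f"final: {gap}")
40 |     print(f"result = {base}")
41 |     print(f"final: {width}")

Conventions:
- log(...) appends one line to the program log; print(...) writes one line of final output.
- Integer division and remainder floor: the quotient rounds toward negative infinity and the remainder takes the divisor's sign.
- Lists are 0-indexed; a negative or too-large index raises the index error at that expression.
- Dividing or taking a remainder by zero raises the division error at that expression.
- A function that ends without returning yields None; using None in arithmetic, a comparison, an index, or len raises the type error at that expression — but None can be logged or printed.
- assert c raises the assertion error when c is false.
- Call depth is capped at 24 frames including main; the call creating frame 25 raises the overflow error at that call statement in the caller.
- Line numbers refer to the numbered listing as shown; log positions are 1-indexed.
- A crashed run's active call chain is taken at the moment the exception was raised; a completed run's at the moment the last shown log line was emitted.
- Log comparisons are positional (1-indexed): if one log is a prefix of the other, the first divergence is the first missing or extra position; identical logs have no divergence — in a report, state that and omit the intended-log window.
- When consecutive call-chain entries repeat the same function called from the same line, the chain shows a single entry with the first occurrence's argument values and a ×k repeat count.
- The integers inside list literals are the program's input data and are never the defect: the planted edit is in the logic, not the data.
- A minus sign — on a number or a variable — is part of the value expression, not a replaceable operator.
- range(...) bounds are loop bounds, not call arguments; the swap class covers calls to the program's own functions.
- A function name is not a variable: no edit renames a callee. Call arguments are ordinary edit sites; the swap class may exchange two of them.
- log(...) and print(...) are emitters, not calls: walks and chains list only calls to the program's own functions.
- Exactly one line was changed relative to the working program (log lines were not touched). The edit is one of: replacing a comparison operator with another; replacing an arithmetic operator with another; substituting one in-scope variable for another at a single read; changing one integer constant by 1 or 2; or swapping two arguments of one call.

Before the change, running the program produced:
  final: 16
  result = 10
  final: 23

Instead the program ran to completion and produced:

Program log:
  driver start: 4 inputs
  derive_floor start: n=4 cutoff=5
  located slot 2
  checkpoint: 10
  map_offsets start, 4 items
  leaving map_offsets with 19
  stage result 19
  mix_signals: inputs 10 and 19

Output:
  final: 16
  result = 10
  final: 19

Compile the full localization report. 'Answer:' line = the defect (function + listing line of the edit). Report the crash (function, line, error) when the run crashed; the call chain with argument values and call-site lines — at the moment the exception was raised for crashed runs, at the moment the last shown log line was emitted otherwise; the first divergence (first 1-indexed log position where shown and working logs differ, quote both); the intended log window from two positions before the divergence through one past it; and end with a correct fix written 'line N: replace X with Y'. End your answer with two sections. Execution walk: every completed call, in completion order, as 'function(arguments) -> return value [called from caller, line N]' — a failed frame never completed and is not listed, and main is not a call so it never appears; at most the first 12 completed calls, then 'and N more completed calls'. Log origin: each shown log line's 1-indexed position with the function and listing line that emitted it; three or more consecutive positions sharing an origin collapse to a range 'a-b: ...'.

Answer: the defect is in map_offsets at line 16.
Core observation: The log first diverges at position 6: the faulty run prints 'leaving map_offsets with 19' where the working version prints 'leaving map_offsets with 23'.
Call chain: main -> mix_signals(10, 19) (called at line 38).
First divergence: at position 6 the run shows 'leaving map_offsets with 19' where the working version logs 'leaving map_offsets with 23'.
Intended log window:
  4: checkpoint: 10
  5: map_offsets start, 4 items
  6: leaving map_offsets with 23
  7: stage result 23
Execution walk:
  rate_window([4, 11, 5, 3], 5) -> 2  [called from derive_floor, line 8]
  derive_floor([4, 11, 5, 3], 5) -> 10  [called from main, line 34]
  map_offsets([4, 11, 5, 3]) -> 19  [called from main, line 36]
  mix_signals(10, 19) -> 16  [called from main, line 38]
Log origins:
  1: logged in main at line 33
  2: logged in derive_floor at line 7
  3: logged in derive_floor at line 9
  4: logged in main at line 35
  5: logged in map_offsets at line 14
  6: logged in map_offsets at line 18
  7: logged in main at line 37
  8: logged in mix_signals at line 22
A correct fix: line 16: replace `1` with `0`.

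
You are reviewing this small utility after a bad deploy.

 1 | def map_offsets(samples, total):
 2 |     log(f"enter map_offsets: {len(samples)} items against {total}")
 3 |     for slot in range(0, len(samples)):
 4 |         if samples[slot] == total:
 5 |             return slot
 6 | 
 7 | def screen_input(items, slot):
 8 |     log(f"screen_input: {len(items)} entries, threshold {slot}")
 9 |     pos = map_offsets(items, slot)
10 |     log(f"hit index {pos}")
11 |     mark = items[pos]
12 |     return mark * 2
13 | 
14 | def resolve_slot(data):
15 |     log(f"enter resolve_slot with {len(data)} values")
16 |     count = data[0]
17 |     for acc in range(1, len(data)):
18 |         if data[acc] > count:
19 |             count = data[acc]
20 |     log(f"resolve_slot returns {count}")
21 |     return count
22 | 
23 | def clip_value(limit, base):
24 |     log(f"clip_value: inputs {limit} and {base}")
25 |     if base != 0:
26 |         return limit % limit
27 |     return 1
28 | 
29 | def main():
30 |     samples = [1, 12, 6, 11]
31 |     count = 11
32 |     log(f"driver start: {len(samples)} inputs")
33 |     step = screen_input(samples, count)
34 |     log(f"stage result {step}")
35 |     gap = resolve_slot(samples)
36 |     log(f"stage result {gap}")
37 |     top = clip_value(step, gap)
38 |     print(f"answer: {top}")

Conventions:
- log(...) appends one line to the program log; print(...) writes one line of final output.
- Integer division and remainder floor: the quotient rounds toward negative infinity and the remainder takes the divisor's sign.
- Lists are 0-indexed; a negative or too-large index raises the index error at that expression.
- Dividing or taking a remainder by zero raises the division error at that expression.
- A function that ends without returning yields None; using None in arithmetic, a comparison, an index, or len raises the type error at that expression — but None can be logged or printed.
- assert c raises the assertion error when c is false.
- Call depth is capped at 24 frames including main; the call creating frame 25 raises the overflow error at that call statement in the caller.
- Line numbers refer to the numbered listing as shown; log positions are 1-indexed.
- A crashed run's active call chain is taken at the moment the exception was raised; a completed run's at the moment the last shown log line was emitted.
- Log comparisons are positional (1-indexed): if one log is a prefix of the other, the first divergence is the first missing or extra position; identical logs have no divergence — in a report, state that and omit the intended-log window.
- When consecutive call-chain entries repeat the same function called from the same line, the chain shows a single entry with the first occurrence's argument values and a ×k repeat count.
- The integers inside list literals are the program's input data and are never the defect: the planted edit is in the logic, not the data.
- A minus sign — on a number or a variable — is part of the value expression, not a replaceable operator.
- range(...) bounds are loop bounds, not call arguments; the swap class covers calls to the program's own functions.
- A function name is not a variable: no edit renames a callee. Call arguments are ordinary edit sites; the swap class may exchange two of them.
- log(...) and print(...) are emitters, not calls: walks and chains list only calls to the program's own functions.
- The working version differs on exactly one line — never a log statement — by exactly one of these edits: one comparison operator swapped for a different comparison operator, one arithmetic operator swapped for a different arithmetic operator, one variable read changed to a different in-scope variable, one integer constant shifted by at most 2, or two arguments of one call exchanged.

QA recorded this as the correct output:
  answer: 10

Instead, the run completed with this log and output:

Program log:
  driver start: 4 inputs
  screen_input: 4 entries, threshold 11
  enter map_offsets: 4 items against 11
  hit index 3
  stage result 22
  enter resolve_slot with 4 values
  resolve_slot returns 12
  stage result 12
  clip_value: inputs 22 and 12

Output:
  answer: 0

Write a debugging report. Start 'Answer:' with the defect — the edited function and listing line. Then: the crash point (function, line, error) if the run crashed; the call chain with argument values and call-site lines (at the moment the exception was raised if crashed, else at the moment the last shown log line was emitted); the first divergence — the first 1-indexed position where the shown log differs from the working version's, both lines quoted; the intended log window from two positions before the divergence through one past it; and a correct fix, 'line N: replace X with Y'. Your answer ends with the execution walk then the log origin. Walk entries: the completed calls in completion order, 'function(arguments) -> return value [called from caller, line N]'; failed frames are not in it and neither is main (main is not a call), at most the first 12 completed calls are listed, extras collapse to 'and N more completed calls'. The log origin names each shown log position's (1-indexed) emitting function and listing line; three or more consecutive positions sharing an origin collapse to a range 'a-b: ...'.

Answer: the defect is in clip_value at line 26.
Key fact: The two runs log identically and part ways only at the printed values.
Call chain: main -> clip_value(22, 12) (called at line 37).
First divergence: none — the logs agree in full.
Execution walk:
  map_offsets([1, 12, 6, 11], 11) -> 3  [called from screen_input, line 9]
  screen_input([1, 12, 6, 11], 11) -> 22  [called from main, line 33]
  resolve_slot([1, 12, 6, 11]) -> 12  [called from main, line 35]
  clip_value(22, 12) -> 0  [called from main, line 37]
Log origin:
  1 — main, line 32
  2 — screen_input, line 8
  3 — map_offsets, line 2
  4 — screen_input, line 10
  5 — main, line 34
  6 — resolve_slot, line 15
  7 — resolve_slot, line 20
  8 — main, line 36
  9 — clip_value, line 24
A correct fix: line 26: replace `limit % limit` with `limit % base`.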